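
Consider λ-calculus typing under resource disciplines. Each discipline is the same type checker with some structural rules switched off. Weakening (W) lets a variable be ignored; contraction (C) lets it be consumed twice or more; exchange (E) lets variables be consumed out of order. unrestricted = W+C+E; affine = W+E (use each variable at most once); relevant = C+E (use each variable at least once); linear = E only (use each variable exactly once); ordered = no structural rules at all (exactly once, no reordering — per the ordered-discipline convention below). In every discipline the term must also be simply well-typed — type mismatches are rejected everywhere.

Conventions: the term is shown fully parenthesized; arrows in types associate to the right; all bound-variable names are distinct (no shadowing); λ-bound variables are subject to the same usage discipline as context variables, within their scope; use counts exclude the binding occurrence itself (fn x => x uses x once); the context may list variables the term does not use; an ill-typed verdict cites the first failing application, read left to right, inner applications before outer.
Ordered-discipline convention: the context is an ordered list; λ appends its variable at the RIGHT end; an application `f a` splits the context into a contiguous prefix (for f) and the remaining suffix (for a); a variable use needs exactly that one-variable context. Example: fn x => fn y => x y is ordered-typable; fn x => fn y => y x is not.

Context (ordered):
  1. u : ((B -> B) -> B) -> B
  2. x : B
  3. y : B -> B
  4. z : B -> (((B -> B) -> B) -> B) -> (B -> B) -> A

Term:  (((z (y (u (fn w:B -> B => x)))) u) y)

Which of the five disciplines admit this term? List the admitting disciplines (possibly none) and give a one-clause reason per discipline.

admitted by: unrestricted
usage: u: 2, x: 1, y: 2, z: 1, w [bound]: 0
use order (left to right): z, y, u, x, u, y
typing: ✓ — A
ordered ✗ (u ×2, y ×2 used more than once (contraction); w left unused)
linear ✗ (u ×2, y ×2 used more than once (contraction); w left unused)
affine ✗ (u ×2, y ×2 used more than once (contraction))
relevant ✗ (w left unused)
unrestricted ✓ (typability at A is all that's needed)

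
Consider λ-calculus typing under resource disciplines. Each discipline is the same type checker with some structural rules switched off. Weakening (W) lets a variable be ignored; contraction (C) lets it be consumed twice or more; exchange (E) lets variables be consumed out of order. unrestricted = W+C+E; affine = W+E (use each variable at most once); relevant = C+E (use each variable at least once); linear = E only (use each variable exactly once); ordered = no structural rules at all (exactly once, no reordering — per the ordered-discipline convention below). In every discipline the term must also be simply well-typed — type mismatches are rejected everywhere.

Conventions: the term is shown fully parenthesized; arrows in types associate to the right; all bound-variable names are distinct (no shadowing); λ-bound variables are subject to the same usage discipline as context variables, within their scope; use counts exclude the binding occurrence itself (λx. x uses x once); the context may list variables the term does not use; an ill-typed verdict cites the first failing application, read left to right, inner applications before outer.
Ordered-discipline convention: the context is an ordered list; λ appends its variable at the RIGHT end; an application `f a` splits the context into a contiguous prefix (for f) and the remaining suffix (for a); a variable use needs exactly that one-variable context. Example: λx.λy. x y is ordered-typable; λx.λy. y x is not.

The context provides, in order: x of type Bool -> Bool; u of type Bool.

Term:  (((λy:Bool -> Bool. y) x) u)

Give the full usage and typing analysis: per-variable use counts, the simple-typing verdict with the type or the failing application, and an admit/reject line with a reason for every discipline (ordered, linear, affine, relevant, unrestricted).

counts: x: 1; u: 1; y (λ-bound): 1
use order (left to right): y, x, u
typing: well-typed at Bool
ordered: ✓ — one use each (x, u, y); ordered split holds
linear: ✓ — exactly-once usage across x, u, y
affine: ✓ — none of x, u, y used more than once
relevant: ✓ — every one of x, u, y appears
unrestricted: ✓ — type-checks (Bool) and nothing is barred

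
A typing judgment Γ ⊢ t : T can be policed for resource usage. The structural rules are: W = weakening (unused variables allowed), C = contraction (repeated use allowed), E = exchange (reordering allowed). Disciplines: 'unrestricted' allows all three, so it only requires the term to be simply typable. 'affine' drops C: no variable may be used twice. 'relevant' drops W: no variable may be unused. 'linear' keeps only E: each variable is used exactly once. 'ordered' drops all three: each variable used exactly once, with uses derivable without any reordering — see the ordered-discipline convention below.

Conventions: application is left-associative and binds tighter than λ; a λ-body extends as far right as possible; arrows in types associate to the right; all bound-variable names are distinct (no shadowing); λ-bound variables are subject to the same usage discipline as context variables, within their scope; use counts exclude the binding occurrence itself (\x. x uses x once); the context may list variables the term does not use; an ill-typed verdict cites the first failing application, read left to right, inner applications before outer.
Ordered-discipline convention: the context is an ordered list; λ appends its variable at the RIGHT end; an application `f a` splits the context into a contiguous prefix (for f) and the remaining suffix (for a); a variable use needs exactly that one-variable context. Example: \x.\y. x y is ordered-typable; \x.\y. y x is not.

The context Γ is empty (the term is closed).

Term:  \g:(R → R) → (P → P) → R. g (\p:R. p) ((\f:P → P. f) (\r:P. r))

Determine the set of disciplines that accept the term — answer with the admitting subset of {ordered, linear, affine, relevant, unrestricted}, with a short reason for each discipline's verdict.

admitting disciplines: ordered, linear, affine, relevant, unrestricted
use counts: g (λ-bound) ×1; p (λ-bound) ×1; f (λ-bound) ×1; r (λ-bound) ×1
uses in reading order: g, p, f, r
typing: the term checks, with type ((R → R) → (P → P) → R) → R
ordered ✓ (single-use (g, p, f, r), ordered derivation ok)
linear ✓ (each of g, p, f, r used exactly once)
affine ✓ (g, p, f, r: no repeats, contraction unneeded)
relevant ✓ (g, p, f, r: all used, weakening unneeded)
unrestricted ✓ (type-checks (((R → R) → (P → P) → R) → R) and nothing is barred)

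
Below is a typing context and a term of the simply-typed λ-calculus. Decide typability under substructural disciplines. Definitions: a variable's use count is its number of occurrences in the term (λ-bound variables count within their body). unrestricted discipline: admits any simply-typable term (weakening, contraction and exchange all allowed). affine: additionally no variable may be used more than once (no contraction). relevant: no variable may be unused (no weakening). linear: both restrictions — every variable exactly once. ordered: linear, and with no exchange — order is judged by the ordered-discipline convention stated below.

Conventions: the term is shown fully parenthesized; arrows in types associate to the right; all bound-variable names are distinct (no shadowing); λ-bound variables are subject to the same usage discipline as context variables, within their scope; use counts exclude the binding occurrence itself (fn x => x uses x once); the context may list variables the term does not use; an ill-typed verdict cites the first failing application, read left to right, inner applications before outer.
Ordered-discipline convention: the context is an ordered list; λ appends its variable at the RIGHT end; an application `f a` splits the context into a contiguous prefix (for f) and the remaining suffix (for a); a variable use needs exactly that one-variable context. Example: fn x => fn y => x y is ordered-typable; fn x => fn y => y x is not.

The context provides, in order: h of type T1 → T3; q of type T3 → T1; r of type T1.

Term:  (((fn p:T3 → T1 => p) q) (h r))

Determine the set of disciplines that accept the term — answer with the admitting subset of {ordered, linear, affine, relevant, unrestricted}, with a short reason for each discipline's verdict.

accepted by: linear, affine, relevant, unrestricted
usage: h ×1, q ×1, r ×1, p (bound) ×1
order of uses: p, q, h, r
typing: ✓ — T1
ordered ✗ (no contiguous prefix/suffix split fits p, q, h, r)
linear ✓ (h, q, r, p: one use apiece)
affine ✓ (at most one use each (h, q, r, p))
relevant ✓ (none of h, q, r, p goes unused)
unrestricted ✓ (type-checks (T1) and nothing is barred)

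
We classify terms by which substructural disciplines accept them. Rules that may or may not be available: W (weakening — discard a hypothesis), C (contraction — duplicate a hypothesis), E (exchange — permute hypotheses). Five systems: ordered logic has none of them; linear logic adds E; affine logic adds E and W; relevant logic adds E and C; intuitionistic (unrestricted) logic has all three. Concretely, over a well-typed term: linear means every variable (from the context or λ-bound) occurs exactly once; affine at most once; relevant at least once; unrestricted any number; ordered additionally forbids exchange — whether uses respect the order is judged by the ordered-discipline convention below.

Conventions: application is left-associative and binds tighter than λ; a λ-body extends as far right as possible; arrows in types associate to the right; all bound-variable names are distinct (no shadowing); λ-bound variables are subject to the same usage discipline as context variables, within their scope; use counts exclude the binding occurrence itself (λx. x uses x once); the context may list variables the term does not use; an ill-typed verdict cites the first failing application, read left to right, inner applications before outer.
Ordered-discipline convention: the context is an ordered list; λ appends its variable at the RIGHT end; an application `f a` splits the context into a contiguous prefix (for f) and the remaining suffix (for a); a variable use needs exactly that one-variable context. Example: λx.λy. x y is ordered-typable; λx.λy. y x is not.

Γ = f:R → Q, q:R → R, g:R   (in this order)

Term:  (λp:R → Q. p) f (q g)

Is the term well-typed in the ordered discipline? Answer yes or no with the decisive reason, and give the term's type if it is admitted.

yes — single-use (f, q, g, p), ordered derivation ok; term : Q
usage: f ×1; q ×1; g ×1; p (bound) ×1
order of uses: p, f, q, g
typing: the term checks, with type Q
summary: ordered ✓ | linear ✓ | affine ✓ | relevant ✓ | unrestricted ✓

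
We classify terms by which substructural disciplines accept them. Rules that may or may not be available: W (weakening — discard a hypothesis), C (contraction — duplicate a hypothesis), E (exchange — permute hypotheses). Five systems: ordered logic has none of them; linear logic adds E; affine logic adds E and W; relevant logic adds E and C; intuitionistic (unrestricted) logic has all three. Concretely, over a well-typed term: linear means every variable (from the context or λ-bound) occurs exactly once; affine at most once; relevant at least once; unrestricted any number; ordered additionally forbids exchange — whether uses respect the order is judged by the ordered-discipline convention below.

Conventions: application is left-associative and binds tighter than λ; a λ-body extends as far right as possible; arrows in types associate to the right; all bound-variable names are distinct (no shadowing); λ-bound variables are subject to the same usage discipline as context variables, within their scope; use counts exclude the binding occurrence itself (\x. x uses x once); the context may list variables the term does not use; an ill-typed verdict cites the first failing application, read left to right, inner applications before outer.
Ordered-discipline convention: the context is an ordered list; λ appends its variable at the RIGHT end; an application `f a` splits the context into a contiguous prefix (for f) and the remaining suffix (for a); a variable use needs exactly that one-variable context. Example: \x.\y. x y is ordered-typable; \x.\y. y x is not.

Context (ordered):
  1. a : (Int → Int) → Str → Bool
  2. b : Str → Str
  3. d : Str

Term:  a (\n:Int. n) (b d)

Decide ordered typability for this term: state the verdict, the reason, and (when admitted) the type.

yes — single-use (a, b, d, n), ordered derivation ok; term : Bool
use counts: a ×1, b ×1, d ×1, n (bound) ×1
uses in reading order: a, n, b, d
typing: well-typed — term : Bool
across the five disciplines: ordered ✓ | linear ✓ | affine ✓ | relevant ✓ | unrestricted ✓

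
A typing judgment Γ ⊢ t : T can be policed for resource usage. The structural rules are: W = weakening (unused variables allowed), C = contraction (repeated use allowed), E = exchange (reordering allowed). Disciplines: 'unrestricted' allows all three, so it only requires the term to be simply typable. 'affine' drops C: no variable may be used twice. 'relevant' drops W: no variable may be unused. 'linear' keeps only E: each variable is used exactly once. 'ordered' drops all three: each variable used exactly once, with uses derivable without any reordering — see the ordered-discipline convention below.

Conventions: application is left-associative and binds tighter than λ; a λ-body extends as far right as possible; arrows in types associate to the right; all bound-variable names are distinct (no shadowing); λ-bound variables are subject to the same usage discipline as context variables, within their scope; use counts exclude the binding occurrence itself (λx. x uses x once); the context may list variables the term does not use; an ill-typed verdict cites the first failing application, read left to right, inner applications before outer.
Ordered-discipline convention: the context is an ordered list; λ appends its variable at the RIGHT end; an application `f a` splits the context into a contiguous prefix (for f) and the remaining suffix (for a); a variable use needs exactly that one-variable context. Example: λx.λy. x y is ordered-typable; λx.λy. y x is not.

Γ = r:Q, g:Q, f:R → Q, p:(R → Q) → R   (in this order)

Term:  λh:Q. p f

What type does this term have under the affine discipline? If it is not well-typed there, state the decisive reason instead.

term : Q → R
variable uses: r: 0, g: 0, f: 1, p: 1, h [bound]: 0
left-to-right use order: p, f
typing: ✓ — Q → R
across the five disciplines: ordered ✗, linear ✗, affine ✓, relevant ✗, unrestricted ✓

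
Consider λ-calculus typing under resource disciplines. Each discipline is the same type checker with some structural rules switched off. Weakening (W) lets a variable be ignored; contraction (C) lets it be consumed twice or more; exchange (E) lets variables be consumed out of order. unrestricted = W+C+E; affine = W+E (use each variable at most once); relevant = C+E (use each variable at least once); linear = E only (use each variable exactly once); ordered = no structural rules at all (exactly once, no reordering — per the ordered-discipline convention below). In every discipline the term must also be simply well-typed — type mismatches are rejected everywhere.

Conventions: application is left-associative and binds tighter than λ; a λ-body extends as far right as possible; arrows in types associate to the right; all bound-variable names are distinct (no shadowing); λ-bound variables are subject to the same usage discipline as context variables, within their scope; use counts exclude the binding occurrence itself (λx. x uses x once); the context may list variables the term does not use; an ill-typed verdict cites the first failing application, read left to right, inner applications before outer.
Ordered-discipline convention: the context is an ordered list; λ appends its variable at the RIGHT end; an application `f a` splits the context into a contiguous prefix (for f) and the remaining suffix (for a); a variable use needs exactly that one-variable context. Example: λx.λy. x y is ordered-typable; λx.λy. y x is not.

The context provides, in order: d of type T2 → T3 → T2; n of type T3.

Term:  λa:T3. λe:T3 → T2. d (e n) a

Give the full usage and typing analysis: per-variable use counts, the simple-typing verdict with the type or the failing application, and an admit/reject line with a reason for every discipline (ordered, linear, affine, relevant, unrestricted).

variable uses: d: 1×, n: 1×, a [bound]: 1×, e [bound]: 1×
left-to-right use order: d, e, n, a
typing: ✓ — T3 → (T3 → T2) → T2
ordered: ✗ — no contiguous prefix/suffix split fits d, e, n, a
linear: ✓ — single use per variable (d, n, a, e)
affine: ✓ — d, n, a, e: no repeats, contraction unneeded
relevant: ✓ — none of d, n, a, e goes unused
unrestricted: ✓ — typability at T3 → (T3 → T2) → T2 is all that's needed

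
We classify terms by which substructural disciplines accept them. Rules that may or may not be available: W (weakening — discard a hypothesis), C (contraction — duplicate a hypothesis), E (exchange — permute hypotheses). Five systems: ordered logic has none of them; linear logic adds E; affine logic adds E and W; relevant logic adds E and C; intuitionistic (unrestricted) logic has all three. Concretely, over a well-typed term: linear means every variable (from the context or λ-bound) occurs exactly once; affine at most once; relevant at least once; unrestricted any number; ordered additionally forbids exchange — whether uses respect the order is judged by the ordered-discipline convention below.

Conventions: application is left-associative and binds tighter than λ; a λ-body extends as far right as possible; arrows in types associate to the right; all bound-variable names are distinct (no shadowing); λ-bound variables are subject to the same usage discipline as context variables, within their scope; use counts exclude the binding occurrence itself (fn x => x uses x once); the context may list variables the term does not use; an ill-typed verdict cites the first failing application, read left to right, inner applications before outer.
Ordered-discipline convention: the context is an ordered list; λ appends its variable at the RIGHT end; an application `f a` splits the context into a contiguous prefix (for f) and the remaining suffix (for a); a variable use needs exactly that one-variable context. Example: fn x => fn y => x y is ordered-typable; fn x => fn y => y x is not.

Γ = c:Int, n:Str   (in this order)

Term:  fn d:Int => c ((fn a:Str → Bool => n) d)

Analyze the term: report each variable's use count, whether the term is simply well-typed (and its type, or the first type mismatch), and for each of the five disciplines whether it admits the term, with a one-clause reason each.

usage: c ×1, n ×1, d (λ-bound) ×1, a (λ-bound) ×0
order of uses: c, n, d
typing: ill-typed: argument of type Int where Str → Bool is required
ordered ✗ (not simply typable)
linear ✗ (fails simple typing)
affine ✗ (a type mismatch blocks all five)
relevant ✗ (the type mismatch rejects it)
unrestricted ✗ (not simply typable)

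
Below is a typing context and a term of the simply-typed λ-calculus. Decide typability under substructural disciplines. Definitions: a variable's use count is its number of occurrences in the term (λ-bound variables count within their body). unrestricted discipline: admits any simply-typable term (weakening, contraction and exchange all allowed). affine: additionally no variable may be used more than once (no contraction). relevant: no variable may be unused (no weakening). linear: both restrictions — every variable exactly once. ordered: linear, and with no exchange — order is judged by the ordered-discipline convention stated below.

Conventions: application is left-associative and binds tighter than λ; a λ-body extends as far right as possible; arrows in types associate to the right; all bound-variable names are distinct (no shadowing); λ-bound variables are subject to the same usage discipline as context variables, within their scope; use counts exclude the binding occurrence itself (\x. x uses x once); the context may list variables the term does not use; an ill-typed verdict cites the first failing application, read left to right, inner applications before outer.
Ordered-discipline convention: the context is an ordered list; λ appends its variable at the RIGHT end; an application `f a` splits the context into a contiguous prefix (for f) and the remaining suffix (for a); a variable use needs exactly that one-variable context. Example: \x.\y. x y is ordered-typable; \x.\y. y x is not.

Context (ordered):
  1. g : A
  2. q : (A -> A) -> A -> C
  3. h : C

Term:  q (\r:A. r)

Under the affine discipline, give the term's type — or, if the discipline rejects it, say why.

term : A -> C
use counts: g: 0, q: 1, h: 0, r (bound): 1
order of uses: q, r
typing: well-typed at A -> C
per-discipline verdicts: ordered ✗ · linear ✗ · affine ✓ · relevant ✗ · unrestricted ✓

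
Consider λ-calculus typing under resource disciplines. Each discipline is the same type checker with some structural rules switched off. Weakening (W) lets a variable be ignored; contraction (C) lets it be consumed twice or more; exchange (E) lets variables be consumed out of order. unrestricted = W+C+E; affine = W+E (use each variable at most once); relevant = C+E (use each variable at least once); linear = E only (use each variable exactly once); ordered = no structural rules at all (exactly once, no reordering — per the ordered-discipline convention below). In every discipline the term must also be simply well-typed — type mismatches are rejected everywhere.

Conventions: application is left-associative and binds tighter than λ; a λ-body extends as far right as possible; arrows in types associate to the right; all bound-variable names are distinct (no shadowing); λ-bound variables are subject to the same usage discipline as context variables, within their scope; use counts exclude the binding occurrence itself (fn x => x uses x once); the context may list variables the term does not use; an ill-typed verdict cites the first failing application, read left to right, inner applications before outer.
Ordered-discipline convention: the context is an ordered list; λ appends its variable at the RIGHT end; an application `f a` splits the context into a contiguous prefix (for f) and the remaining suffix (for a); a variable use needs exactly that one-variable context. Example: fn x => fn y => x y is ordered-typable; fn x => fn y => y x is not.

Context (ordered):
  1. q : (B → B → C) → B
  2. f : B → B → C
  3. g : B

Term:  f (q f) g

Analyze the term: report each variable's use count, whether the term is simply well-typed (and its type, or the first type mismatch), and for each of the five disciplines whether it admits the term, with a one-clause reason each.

variable uses: q: 1, f: 2, g: 1
order of uses: f, q, f, g
typing: well-typed at C
ordered: ✗, uses contraction: f ×2
linear: ✗, uses contraction: f ×2
affine: ✗, uses contraction: f ×2
relevant: ✓, none of q, f, g goes unused
unrestricted: ✓, simply typable at C; W, C, E all held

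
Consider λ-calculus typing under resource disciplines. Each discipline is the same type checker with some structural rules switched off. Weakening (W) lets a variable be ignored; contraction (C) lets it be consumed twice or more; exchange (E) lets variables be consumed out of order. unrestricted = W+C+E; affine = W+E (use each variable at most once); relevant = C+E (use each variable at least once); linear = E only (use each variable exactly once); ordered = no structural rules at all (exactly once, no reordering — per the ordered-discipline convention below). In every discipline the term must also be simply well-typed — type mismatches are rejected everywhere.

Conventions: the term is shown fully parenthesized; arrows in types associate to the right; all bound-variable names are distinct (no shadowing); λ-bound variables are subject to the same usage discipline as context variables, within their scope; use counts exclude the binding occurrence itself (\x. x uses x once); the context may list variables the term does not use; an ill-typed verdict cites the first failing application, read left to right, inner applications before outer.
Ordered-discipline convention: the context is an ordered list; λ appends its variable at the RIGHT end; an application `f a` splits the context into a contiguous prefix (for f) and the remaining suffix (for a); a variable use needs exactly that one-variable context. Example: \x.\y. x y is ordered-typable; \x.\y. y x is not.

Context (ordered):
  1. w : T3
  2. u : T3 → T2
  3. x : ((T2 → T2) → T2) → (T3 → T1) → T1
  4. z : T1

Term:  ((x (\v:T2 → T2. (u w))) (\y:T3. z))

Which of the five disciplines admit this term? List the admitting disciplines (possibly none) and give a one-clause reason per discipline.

accepted by: affine, unrestricted
usage: w: 1×; u: 1×; x: 1×; z: 1×; v (bound): 0×; y (bound): 0×
use order (left to right): x, u, w, z
typing: ✓ — T1
ordered ✗ (v, y never used (weakening))
linear ✗ (v, y never used (weakening))
affine ✓ (w, u, x, z, v, y: no repeats, contraction unneeded)
relevant ✗ (v, y never used (weakening))
unrestricted ✓ (typability at T1 is all that's needed)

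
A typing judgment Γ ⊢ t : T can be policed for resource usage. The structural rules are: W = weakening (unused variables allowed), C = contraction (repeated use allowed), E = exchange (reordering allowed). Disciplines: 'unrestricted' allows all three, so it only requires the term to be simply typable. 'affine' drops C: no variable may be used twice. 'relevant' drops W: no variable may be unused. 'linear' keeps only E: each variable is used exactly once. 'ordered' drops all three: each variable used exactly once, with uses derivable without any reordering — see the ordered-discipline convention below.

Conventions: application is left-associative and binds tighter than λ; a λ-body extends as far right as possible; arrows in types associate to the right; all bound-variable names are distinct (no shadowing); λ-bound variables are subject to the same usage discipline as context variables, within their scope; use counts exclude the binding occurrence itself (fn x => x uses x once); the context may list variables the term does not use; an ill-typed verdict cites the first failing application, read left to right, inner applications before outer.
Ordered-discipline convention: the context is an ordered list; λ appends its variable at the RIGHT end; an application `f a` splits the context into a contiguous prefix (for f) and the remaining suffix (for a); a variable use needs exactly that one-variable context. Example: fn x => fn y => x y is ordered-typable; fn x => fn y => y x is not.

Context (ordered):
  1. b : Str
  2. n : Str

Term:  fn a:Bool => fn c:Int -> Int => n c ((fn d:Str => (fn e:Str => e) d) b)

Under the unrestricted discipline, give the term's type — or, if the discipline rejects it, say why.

not well-typed under unrestricted — a type mismatch blocks all five
usage: b=1, n=1, a (λ-bound)=0, c (λ-bound)=1, d (λ-bound)=1, e (λ-bound)=1
use order (left to right): n, c, e, d, b
typing: ill-typed: can't apply a value of type Str
all disciplines: ordered ✗, linear ✗, affine ✗, relevant ✗, unrestricted ✗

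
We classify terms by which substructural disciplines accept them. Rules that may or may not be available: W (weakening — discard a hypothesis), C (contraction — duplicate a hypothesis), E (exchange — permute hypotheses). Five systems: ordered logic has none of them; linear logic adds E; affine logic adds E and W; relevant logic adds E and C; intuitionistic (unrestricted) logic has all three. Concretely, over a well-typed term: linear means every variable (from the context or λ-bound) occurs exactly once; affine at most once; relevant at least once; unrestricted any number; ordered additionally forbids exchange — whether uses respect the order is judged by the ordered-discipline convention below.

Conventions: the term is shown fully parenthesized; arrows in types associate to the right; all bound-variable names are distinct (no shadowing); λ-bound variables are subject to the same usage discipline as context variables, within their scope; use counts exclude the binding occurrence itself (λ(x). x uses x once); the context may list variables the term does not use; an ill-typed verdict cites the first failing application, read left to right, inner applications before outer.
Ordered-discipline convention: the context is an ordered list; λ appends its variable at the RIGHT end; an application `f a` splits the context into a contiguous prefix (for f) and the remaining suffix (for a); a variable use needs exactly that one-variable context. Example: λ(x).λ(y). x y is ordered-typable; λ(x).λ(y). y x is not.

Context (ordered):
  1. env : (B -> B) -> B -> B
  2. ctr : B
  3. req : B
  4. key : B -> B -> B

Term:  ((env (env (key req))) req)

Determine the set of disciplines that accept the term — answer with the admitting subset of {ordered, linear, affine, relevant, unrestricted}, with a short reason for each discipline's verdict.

accepted by: unrestricted
variable uses: env: 2×, ctr: 0×, req: 2×, key: 1×
left-to-right use order: env, env, key, req, req
typing: well-typed — term : B
ordered: ✗ — repeated use of env ×2, req ×2; ctr left unused
linear: ✗ — repeated use of env ×2, req ×2; ctr left unused
affine: ✗ — repeated use of env ×2, req ×2
relevant: ✗ — ctr left unused
unrestricted: ✓ — type-checks (B) and nothing is barred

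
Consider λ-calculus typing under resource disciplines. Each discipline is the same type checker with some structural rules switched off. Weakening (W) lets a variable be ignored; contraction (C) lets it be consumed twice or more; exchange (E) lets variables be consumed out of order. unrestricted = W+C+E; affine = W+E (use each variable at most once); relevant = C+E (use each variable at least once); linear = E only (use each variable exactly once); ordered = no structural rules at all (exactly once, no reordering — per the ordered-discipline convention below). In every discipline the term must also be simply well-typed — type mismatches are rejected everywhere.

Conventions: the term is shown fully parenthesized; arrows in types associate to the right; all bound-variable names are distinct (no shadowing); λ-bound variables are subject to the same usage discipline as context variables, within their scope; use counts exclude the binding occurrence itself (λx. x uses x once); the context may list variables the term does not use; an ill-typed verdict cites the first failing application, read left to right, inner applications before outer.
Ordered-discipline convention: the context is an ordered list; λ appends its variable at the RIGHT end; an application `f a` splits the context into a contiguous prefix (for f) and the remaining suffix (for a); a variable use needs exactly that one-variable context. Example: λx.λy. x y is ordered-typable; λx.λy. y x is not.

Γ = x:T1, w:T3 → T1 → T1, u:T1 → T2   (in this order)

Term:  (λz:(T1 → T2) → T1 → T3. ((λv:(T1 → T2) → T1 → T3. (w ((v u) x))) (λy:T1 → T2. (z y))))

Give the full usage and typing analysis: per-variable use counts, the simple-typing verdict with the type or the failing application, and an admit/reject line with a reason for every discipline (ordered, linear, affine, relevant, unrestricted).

usage: x ×1; w ×1; u ×1; z (bound) ×1; v (bound) ×1; y (bound) ×1
left-to-right use order: w, v, u, x, z, y
typing: the term checks, with type ((T1 → T2) → T1 → T3) → T1 → T1
ordered: ✗ — use order w, v, u, x, z, y needs exchange
linear: ✓ — each of x, w, u, z, v, y used exactly once
affine: ✓ — no duplicate uses among x, w, u, z, v, y
relevant: ✓ — every one of x, w, u, z, v, y appears
unrestricted: ✓ — type-checks (((T1 → T2) → T1 → T3) → T1 → T1) and nothing is barred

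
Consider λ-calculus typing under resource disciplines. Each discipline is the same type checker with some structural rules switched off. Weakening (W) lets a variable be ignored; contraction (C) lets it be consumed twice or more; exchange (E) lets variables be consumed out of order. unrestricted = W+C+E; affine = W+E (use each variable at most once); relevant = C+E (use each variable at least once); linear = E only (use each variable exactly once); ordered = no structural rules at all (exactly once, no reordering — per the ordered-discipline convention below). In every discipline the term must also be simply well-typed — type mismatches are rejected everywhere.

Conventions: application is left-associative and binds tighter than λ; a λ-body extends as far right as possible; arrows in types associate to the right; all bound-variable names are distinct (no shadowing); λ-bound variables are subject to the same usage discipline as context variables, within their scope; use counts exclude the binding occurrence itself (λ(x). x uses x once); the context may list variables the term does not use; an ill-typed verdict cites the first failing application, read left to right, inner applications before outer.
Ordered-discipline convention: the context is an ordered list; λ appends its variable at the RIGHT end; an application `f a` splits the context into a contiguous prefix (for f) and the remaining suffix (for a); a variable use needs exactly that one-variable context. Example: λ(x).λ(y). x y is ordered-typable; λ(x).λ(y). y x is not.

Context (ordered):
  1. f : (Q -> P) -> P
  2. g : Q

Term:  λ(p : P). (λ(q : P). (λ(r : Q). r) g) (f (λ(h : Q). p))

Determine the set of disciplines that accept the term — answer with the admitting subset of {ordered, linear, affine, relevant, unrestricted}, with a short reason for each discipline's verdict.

accepted by: affine, unrestricted
usage: f ×1, g ×1, p (bound) ×1, q (bound) ×0, r (bound) ×1, h (bound) ×0
uses in reading order: r, g, f, p
typing: the term checks, with type P -> Q
ordered: ✗ — q, h never used (weakening)
linear: ✗ — q, h never used (weakening)
affine: ✓ — f, g, p, q, r, h: no repeats, contraction unneeded
relevant: ✗ — q, h never used (weakening)
unrestricted: ✓ — well-typed at P -> Q; no restrictions here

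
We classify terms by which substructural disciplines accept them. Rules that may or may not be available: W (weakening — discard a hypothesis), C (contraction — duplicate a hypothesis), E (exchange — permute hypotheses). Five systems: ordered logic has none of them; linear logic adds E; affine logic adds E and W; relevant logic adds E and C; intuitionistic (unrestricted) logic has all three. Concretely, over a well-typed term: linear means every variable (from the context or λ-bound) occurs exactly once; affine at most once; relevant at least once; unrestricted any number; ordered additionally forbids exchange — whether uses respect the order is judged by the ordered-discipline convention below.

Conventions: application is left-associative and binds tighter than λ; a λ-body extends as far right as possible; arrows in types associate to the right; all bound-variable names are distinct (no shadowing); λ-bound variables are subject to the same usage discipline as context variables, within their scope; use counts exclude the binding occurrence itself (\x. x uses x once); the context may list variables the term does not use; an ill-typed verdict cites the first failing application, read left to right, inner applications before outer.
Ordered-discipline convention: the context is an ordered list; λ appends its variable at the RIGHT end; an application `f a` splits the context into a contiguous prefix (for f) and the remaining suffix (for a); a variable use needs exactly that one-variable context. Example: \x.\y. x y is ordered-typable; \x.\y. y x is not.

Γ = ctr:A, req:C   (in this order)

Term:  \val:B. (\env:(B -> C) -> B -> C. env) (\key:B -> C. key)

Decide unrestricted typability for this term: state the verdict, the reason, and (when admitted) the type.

yes — well-typed at B -> (B -> C) -> B -> C; no restrictions here; term : B -> (B -> C) -> B -> C
variable uses: ctr: 0, req: 0, val (λ-bound): 0, env (λ-bound): 1, key (λ-bound): 1
order of uses: env, key
typing: the term checks, with type B -> (B -> C) -> B -> C
summary: ordered ✗; linear ✗; affine ✓; relevant ✗; unrestricted ✓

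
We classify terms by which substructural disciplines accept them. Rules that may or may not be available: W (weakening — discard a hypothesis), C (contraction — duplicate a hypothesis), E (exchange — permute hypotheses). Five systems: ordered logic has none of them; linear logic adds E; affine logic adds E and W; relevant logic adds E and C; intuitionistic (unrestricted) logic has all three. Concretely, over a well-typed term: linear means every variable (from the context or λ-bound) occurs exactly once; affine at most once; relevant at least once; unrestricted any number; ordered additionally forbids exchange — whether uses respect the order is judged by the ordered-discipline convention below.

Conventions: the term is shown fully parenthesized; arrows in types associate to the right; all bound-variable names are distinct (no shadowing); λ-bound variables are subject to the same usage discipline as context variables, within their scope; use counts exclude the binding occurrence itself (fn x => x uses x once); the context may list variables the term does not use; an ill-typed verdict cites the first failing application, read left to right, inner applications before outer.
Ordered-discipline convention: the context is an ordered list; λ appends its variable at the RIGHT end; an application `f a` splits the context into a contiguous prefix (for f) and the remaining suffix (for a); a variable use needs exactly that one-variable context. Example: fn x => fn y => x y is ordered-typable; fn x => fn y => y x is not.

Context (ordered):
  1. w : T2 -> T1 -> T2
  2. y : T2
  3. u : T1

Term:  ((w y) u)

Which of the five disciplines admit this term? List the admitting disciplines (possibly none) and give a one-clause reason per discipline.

admitted by: ordered, linear, affine, relevant, unrestricted
usage: w: 1; y: 1; u: 1
left-to-right use order: w, y, u
typing: ✓ — T2
ordered: ✓ — w, y, u: once each, no exchange needed
linear: ✓ — w, y, u: one use apiece
affine: ✓ — at most one use each (w, y, u)
relevant: ✓ — every one of w, y, u appears
unrestricted: ✓ — type-checks (T2) and nothing is barred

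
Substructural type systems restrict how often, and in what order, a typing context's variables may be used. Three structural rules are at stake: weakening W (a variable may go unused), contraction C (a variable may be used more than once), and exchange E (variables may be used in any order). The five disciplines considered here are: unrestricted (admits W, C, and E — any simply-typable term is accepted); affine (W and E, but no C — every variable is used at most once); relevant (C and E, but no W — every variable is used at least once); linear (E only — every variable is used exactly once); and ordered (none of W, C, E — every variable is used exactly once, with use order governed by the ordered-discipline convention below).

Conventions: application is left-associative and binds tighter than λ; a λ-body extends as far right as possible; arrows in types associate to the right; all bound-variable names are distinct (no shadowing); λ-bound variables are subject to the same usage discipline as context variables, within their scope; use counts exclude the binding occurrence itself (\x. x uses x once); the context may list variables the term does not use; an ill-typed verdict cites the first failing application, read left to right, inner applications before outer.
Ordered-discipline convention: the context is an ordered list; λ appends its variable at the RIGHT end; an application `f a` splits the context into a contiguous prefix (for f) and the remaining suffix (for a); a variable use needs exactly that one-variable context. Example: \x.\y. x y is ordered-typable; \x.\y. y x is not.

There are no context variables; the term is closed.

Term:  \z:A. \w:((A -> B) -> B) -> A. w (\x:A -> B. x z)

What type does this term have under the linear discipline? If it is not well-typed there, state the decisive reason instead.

term : A -> (((A -> B) -> B) -> A) -> A
use counts: z (bound): 1×; w (bound): 1×; x (bound): 1×
use order (left to right): w, x, z
typing: ✓ — A -> (((A -> B) -> B) -> A) -> A
all disciplines: ordered ✗; linear ✓; affine ✓; relevant ✓; unrestricted ✓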